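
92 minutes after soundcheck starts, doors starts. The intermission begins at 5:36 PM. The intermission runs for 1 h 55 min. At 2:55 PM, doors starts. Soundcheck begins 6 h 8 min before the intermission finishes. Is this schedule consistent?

Yes

The intermission ends at 5:36 PM + 115 min = 7:31 PM.
Soundcheck starts at 7:31 PM − 368 min = 1:23 PM.
Doors starts at 1:23 PM + 92 min = 2:55 PM.
That matches the stated 2:55 PM, so the schedule is consistent.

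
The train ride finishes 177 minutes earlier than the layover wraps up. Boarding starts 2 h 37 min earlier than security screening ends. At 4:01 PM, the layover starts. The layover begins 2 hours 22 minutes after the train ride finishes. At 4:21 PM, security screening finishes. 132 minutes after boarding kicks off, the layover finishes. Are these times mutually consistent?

Boarding starts at 4:21 PM − 157 min = 1:44 PM.
The layover ends at 1:44 PM + 132 min = 3:56 PM.
The train ride ends at 3:56 PM − 177 min = 12:59 PM.
The layover starts at 12:59 PM + 142 min = 3:21 PM.
But the layover is also said to start at 4:01 PM — a 40-minute conflict.

No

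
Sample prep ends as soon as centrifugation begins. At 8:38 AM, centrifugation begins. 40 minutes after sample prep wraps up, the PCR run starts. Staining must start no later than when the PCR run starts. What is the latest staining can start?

Sample prep ends at 8:38 AM.
The PCR run starts at 8:38 AM + 40 min = 9:18 AM.
Staining is bounded by the PCR run, so the latest it can start is 9:18 AM.

9:18 AM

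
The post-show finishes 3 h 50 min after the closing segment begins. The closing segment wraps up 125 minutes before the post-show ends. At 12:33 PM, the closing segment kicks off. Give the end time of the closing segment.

The post-show ends at 12:33 PM + 230 min = 4:23 PM.
The closing segment ends at 4:23 PM − 125 min = 2:18 PM.

2:18 PM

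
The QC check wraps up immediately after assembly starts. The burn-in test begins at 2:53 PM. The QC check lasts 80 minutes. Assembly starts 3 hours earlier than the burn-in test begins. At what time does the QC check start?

10:33 AM

Assembly starts at 2:53 PM − 180 min = 11:53 AM.
So the QC check ends at 11:53 AM.
The QC check starts at 11:53 AM − 80 min = 10:33 AM.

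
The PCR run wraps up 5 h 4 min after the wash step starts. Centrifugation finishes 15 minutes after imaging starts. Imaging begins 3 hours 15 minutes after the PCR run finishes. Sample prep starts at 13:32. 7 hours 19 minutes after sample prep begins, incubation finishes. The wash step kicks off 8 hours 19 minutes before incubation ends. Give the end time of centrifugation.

21:06

Incubation ends at 13:32 + 439 min = 20:51.
The wash step starts at 20:51 − 499 min = 12:32.
The PCR run ends at 12:32 + 304 min = 17:36.
Imaging starts at 17:36 + 195 min = 20:51.
Centrifugation ends at 20:51 + 15 min = 21:06.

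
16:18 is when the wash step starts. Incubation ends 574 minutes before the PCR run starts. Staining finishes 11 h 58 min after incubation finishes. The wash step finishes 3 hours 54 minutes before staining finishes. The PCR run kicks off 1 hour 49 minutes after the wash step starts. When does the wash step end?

The PCR run starts at 16:18 + 109 min = 18:07.
Incubation ends at 18:07 − 574 min = 08:33.
Staining ends at 08:33 + 718 min = 20:31.
The wash step ends at 20:31 − 234 min = 16:37.

16:37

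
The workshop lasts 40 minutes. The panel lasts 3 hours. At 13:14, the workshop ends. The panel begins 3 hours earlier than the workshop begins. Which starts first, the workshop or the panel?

The workshop starts at 13:14 − 40 min = 12:34.
The panel starts at 12:34 − 180 min = 09:34.
The workshop starts at 12:34 and the panel starts at 09:34, so the panel is first.

the panel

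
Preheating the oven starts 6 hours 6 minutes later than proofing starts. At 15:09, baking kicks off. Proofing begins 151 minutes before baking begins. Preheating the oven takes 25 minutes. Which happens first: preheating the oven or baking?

baking

Proofing starts at 15:09 − 151 min = 12:38.
Preheating the oven starts at 12:38 + 366 min = 18:44.
Preheating the oven starts at 18:44 and baking starts at 15:09, so baking is first.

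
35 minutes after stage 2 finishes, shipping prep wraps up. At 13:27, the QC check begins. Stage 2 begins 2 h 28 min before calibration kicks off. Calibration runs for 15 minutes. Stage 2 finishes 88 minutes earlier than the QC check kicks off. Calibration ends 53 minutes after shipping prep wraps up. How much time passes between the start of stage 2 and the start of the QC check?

2 hours 43 minutes

Stage 2 ends at 13:27 − 88 min = 11:59.
Shipping prep ends at 11:59 + 35 min = 12:34.
Calibration ends at 12:34 + 53 min = 13:27.
Calibration starts at 13:27 − 15 min = 13:12.
Stage 2 starts at 13:12 − 148 min = 10:44.
From 10:44 to 13:27 is 2 hours 43 minutes.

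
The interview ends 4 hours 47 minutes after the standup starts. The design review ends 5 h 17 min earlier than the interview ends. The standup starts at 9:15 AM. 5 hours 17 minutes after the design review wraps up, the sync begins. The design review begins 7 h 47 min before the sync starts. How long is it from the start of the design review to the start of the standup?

The interview ends at 9:15 AM + 287 min = 2:02 PM.
The design review ends at 2:02 PM − 317 min = 8:45 AM.
The sync starts at 8:45 AM + 317 min = 2:02 PM.
The design review starts at 2:02 PM − 467 min = 6:15 AM.
From 6:15 AM to 9:15 AM is 3 hours.

3 hours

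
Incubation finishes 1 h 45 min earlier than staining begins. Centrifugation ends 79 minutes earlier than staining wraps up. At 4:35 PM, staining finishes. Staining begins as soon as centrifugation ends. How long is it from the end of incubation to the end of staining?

Centrifugation ends at 4:35 PM − 79 min = 3:16 PM.
So staining starts at 3:16 PM.
Incubation ends at 3:16 PM − 105 min = 1:31 PM.
From 1:31 PM to 4:35 PM is 3 h 4 min.

3 h 4 min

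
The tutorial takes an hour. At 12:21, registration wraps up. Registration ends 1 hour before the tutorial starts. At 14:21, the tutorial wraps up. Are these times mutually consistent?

The tutorial starts at 14:21 − 60 min = 13:21.
Registration ends at 13:21 − 60 min = 12:21.
That matches the stated 12:21, so the schedule is consistent.

Yes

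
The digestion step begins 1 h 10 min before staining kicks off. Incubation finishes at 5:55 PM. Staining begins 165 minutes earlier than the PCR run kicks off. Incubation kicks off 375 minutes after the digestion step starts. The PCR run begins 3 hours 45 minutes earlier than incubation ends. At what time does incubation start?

4:30 PM

The PCR run starts at 5:55 PM − 225 min = 2:10 PM.
Staining starts at 2:10 PM − 165 min = 11:25 AM.
The digestion step starts at 11:25 AM − 70 min = 10:15 AM.
Incubation starts at 10:15 AM + 375 min = 4:30 PM.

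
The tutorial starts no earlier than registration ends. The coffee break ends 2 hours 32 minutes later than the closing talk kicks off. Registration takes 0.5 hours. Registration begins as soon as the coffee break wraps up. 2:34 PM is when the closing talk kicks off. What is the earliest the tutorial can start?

The coffee break ends at 2:34 PM + 152 min = 5:06 PM.
So registration starts at 5:06 PM.
Registration ends at 5:06 PM + 30 min = 5:36 PM.
The tutorial is bounded by registration, so the earliest it can start is 5:36 PM.

5:36 PM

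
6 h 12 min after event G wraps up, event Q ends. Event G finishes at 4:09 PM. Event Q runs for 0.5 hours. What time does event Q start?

Event Q ends at 4:09 PM + 372 min = 10:21 PM.
Event Q starts at 10:21 PM − 30 min = 9:51 PM.

9:51 PM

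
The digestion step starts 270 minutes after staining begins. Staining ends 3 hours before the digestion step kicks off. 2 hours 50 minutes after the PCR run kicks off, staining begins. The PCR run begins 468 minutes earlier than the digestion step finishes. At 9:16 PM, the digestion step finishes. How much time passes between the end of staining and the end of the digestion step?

The PCR run starts at 9:16 PM − 468 min = 1:28 PM.
Staining starts at 1:28 PM + 170 min = 4:18 PM.
The digestion step starts at 4:18 PM + 270 min = 8:48 PM.
Staining ends at 8:48 PM − 180 min = 5:48 PM.
From 5:48 PM to 9:16 PM is 208 minutes.

208 minutes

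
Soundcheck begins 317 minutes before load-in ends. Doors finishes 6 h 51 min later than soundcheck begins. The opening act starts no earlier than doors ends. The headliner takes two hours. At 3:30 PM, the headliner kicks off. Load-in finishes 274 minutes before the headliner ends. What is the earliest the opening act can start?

2:30 PM

The headliner ends at 3:30 PM + 120 min = 5:30 PM.
Load-in ends at 5:30 PM − 274 min = 12:56 PM.
Soundcheck starts at 12:56 PM − 317 min = 7:39 AM.
Doors ends at 7:39 AM + 411 min = 2:30 PM.
The opening act is bounded by doors, so the earliest it can start is 2:30 PM.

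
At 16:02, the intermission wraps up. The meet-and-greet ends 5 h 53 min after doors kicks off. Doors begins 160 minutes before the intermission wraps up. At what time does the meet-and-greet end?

Doors starts at 16:02 − 160 min = 13:22.
The meet-and-greet ends at 13:22 + 353 min = 19:15.

19:15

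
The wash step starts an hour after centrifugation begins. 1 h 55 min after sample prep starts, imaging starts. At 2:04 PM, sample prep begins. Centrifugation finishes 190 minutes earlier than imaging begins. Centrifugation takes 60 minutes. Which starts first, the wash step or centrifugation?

centrifugation

Imaging starts at 2:04 PM + 115 min = 3:59 PM.
Centrifugation ends at 3:59 PM − 190 min = 12:49 PM.
Centrifugation starts at 12:49 PM − 60 min = 11:49 AM.
The wash step starts at 11:49 AM + 60 min = 12:49 PM.
The wash step starts at 12:49 PM and centrifugation starts at 11:49 AM, so centrifugation is first.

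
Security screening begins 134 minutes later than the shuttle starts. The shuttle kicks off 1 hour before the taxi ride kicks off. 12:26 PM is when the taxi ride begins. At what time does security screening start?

1:40 PM

The shuttle starts at 12:26 PM − 60 min = 11:26 AM.
Security screening starts at 11:26 AM + 134 min = 1:40 PM.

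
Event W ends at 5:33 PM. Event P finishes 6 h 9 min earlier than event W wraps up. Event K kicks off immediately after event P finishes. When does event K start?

Event P ends at 5:33 PM − 369 min = 11:24 AM.
So event K starts at 11:24 AM.

11:24 AM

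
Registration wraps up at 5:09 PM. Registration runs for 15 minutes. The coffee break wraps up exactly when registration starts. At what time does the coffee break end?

4:54 PM

Registration starts at 5:09 PM − 15 min = 4:54 PM.
So the coffee break ends at 4:54 PM.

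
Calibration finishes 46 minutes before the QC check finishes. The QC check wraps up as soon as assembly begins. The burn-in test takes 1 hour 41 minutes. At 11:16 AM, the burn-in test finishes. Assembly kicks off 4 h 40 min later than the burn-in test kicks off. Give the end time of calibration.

The burn-in test starts at 11:16 AM − 101 min = 9:35 AM.
Assembly starts at 9:35 AM + 280 min = 2:15 PM.
So the QC check ends at 2:15 PM.
Calibration ends at 2:15 PM − 46 min = 1:29 PM.

1:29 PM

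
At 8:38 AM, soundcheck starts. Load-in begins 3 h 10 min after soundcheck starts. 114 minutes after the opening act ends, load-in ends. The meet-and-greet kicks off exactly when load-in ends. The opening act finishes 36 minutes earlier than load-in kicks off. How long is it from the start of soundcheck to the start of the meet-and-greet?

4 h 28 min

Load-in starts at 8:38 AM + 190 min = 11:48 AM.
The opening act ends at 11:48 AM − 36 min = 11:12 AM.
Load-in ends at 11:12 AM + 114 min = 1:06 PM.
So the meet-and-greet starts at 1:06 PM.
From 8:38 AM to 1:06 PM is 4 h 28 min.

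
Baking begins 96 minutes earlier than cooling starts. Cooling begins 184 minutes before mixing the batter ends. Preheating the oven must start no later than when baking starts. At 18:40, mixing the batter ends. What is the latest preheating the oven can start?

Cooling starts at 18:40 − 184 min = 15:36.
Baking starts at 15:36 − 96 min = 14:00.
Preheating the oven is bounded by baking, so the latest it can start is 14:00.

14:00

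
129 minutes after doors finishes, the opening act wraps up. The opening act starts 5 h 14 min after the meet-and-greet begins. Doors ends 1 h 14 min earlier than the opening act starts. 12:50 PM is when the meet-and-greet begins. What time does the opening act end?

The opening act starts at 12:50 PM + 314 min = 6:04 PM.
Doors ends at 6:04 PM − 74 min = 4:50 PM.
The opening act ends at 4:50 PM + 129 min = 6:59 PM.

6:59 PM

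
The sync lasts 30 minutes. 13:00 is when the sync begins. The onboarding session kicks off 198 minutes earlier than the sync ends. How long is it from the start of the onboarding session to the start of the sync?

The sync ends at 13:00 + 30 min = 13:30.
The onboarding session starts at 13:30 − 198 min = 10:12.
From 10:12 to 13:00 is 2 h 48 min.

2 h 48 min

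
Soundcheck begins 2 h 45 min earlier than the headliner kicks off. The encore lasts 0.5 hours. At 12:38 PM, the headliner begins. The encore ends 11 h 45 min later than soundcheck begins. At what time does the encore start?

9:08 PM

Soundcheck starts at 12:38 PM − 165 min = 9:53 AM.
The encore ends at 9:53 AM + 705 min = 9:38 PM.
The encore starts at 9:38 PM − 30 min = 9:08 PM.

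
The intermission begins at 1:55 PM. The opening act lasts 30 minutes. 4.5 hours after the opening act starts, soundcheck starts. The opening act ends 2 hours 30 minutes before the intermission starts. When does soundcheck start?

3:25 PM

The opening act ends at 1:55 PM − 150 min = 11:25 AM.
The opening act starts at 11:25 AM − 30 min = 10:55 AM.
Soundcheck starts at 10:55 AM + 270 min = 3:25 PM.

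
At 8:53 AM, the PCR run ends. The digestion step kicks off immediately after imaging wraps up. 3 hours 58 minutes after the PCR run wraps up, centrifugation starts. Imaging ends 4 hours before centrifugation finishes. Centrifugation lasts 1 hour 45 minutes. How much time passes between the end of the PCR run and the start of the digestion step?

Centrifugation starts at 8:53 AM + 238 min = 12:51 PM.
Centrifugation ends at 12:51 PM + 105 min = 2:36 PM.
Imaging ends at 2:36 PM − 240 min = 10:36 AM.
So the digestion step starts at 10:36 AM.
From 8:53 AM to 10:36 AM is 1 h 43 min.

1 h 43 min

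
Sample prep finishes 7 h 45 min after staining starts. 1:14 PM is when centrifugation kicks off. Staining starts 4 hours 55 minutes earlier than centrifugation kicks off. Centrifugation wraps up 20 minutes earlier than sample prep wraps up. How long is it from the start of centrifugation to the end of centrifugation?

2 hours 30 minutes

Staining starts at 1:14 PM − 295 min = 8:19 AM.
Sample prep ends at 8:19 AM + 465 min = 4:04 PM.
Centrifugation ends at 4:04 PM − 20 min = 3:44 PM.
From 1:14 PM to 3:44 PM is 2 hours 30 minutes.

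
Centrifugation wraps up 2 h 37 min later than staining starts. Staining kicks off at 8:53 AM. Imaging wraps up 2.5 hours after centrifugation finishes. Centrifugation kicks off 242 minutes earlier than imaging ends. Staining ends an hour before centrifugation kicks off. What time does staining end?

Centrifugation ends at 8:53 AM + 157 min = 11:30 AM.
Imaging ends at 11:30 AM + 150 min = 2:00 PM.
Centrifugation starts at 2:00 PM − 242 min = 9:58 AM.
Staining ends at 9:58 AM − 60 min = 8:58 AM.

8:58 AM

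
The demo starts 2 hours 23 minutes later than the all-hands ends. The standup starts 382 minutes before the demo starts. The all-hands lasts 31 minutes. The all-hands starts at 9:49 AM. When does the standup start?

6:21 AM

The all-hands ends at 9:49 AM + 31 min = 10:20 AM.
The demo starts at 10:20 AM + 143 min = 12:43 PM.
The standup starts at 12:43 PM − 382 min = 6:21 AM.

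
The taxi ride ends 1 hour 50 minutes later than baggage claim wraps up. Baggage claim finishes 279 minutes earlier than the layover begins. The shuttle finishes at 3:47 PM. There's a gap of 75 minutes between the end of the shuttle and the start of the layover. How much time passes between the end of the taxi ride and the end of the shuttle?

The layover starts at 3:47 PM + 75 min = 5:02 PM.
Baggage claim ends at 5:02 PM − 279 min = 12:23 PM.
The taxi ride ends at 12:23 PM + 110 min = 2:13 PM.
From 2:13 PM to 3:47 PM is 94 minutes.

94 minutes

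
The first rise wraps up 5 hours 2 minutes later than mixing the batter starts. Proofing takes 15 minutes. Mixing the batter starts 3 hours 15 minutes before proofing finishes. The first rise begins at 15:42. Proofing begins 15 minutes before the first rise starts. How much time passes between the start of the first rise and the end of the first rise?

107 minutes

Proofing starts at 15:42 − 15 min = 15:27.
Proofing ends at 15:27 + 15 min = 15:42.
Mixing the batter starts at 15:42 − 195 min = 12:27.
The first rise ends at 12:27 + 302 min = 17:29.
From 15:42 to 17:29 is 107 minutes.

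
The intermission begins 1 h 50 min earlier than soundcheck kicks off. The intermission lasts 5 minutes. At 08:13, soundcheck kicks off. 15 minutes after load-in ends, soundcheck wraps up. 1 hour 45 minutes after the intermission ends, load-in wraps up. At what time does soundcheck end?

08:28

The intermission starts at 08:13 − 110 min = 06:23.
The intermission ends at 06:23 + 5 min = 06:28.
Load-in ends at 06:28 + 105 min = 08:13.
Soundcheck ends at 08:13 + 15 min = 08:28.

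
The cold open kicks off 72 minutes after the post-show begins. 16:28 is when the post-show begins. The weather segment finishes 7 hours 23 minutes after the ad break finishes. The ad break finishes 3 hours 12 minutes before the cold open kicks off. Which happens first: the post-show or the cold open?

The cold open starts at 16:28 + 72 min = 17:40.
The post-show starts at 16:28 and the cold open starts at 17:40, so the post-show is first.

the post-show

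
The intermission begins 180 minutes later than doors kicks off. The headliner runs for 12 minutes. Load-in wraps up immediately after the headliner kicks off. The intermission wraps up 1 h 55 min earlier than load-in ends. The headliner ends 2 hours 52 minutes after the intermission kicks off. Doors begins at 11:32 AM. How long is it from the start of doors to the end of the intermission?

3 h 45 min

The intermission starts at 11:32 AM + 180 min = 2:32 PM.
The headliner ends at 2:32 PM + 172 min = 5:24 PM.
The headliner starts at 5:24 PM − 12 min = 5:12 PM.
So load-in ends at 5:12 PM.
The intermission ends at 5:12 PM − 115 min = 3:17 PM.
From 11:32 AM to 3:17 PM is 3 h 45 min.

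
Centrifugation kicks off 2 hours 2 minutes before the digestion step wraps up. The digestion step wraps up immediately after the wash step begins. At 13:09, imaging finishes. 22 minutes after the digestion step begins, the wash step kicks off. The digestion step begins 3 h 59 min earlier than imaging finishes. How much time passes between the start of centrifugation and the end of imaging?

The digestion step starts at 13:09 − 239 min = 09:10.
The wash step starts at 09:10 + 22 min = 09:32.
So the digestion step ends at 09:32.
Centrifugation starts at 09:32 − 122 min = 07:30.
From 07:30 to 13:09 is 339 minutes.

339 minutes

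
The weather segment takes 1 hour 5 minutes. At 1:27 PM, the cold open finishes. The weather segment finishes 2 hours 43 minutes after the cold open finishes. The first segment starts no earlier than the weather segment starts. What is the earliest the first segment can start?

The weather segment ends at 1:27 PM + 163 min = 4:10 PM.
The weather segment starts at 4:10 PM − 65 min = 3:05 PM.
The first segment is bounded by the weather segment, so the earliest it can start is 3:05 PM.

3:05 PM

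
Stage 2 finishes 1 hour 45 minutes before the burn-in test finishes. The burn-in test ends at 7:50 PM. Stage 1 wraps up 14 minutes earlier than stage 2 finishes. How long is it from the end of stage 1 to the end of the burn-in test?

1 hour 59 minutes

Stage 2 ends at 7:50 PM − 105 min = 6:05 PM.
Stage 1 ends at 6:05 PM − 14 min = 5:51 PM.
From 5:51 PM to 7:50 PM is 1 hour 59 minutes.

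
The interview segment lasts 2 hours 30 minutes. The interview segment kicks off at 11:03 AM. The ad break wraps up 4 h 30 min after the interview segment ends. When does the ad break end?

The interview segment ends at 11:03 AM + 150 min = 1:33 PM.
The ad break ends at 1:33 PM + 270 min = 6:03 PM.

6:03 PM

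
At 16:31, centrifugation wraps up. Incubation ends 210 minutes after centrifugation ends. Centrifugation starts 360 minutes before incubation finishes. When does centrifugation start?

Incubation ends at 16:31 + 210 min = 20:01.
Centrifugation starts at 20:01 − 360 min = 14:01.

14:01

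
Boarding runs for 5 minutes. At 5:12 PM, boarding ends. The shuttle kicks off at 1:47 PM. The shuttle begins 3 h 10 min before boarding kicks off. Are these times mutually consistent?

No

Boarding starts at 5:12 PM − 5 min = 5:07 PM.
The shuttle starts at 5:07 PM − 190 min = 1:57 PM.
But the shuttle is also said to start at 1:47 PM — a 10-minute conflict.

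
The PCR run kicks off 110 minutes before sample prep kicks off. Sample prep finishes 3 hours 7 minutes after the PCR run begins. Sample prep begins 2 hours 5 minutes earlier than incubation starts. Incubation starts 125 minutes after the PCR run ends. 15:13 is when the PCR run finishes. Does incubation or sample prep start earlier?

Incubation starts at 15:13 + 125 min = 17:18.
Sample prep starts at 17:18 − 125 min = 15:13.
Incubation starts at 17:18 and sample prep starts at 15:13, so sample prep is first.

sample prep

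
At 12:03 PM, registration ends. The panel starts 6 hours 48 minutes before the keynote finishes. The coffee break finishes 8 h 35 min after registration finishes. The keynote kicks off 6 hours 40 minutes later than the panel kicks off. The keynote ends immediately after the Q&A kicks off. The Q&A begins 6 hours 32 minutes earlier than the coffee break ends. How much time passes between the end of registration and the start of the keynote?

The coffee break ends at 12:03 PM + 515 min = 8:38 PM.
The Q&A starts at 8:38 PM − 392 min = 2:06 PM.
So the keynote ends at 2:06 PM.
The panel starts at 2:06 PM − 408 min = 7:18 AM.
The keynote starts at 7:18 AM + 400 min = 1:58 PM.
From 12:03 PM to 1:58 PM is 115 minutes.

115 minutes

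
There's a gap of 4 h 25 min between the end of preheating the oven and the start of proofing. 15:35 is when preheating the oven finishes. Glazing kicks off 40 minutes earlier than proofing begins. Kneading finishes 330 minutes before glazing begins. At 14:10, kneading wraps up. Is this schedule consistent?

Proofing starts at 15:35 + 265 min = 20:00.
Glazing starts at 20:00 − 40 min = 19:20.
Kneading ends at 19:20 − 330 min = 13:50.
But kneading is also said to end at 14:10 — a 20-minute conflict.

No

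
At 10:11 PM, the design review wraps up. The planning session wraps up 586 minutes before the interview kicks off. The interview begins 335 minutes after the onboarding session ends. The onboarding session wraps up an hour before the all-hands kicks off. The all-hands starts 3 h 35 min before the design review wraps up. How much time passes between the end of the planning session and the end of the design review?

The all-hands starts at 10:11 PM − 215 min = 6:36 PM.
The onboarding session ends at 6:36 PM − 60 min = 5:36 PM.
The interview starts at 5:36 PM + 335 min = 11:11 PM.
The planning session ends at 11:11 PM − 586 min = 1:25 PM.
From 1:25 PM to 10:11 PM is 8 hours 46 minutes.

8 hours 46 minutes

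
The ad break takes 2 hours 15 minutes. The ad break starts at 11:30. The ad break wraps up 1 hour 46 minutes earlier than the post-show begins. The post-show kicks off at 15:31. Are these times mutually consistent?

Yes

The ad break ends at 15:31 − 106 min = 13:45.
The ad break starts at 13:45 − 135 min = 11:30.
That matches the stated 11:30, so the schedule is consistent.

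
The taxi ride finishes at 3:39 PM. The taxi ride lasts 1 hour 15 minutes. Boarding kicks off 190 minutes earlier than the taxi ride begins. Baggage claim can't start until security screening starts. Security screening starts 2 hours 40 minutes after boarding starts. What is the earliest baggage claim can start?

The taxi ride starts at 3:39 PM − 75 min = 2:24 PM.
Boarding starts at 2:24 PM − 190 min = 11:14 AM.
Security screening starts at 11:14 AM + 160 min = 1:54 PM.
Baggage claim is bounded by security screening, so the earliest it can start is 1:54 PM.

1:54 PM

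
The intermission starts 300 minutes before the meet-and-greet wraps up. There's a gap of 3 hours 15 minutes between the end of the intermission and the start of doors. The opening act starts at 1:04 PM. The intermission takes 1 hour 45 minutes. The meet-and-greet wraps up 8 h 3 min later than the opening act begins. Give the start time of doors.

The meet-and-greet ends at 1:04 PM + 483 min = 9:07 PM.
The intermission starts at 9:07 PM − 300 min = 4:07 PM.
The intermission ends at 4:07 PM + 105 min = 5:52 PM.
Doors starts at 5:52 PM + 195 min = 9:07 PM.

9:07 PM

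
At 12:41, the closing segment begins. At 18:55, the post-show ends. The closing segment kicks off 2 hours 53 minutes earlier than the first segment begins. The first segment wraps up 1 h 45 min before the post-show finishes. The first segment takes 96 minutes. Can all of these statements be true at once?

Yes

The first segment ends at 18:55 − 105 min = 17:10.
The first segment starts at 17:10 − 96 min = 15:34.
The closing segment starts at 15:34 − 173 min = 12:41.
That matches the stated 12:41, so the schedule is consistent.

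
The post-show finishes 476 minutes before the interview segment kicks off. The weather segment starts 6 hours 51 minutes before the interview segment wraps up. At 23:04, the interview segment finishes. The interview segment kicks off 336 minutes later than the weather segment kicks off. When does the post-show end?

13:53

The weather segment starts at 23:04 − 411 min = 16:13.
The interview segment starts at 16:13 + 336 min = 21:49.
The post-show ends at 21:49 − 476 min = 13:53.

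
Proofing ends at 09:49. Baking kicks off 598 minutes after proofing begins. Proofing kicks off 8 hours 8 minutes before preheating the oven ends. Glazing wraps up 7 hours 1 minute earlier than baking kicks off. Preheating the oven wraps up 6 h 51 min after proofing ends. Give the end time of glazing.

11:29

Preheating the oven ends at 09:49 + 411 min = 16:40.
Proofing starts at 16:40 − 488 min = 08:32.
Baking starts at 08:32 + 598 min = 18:30.
Glazing ends at 18:30 − 421 min = 11:29.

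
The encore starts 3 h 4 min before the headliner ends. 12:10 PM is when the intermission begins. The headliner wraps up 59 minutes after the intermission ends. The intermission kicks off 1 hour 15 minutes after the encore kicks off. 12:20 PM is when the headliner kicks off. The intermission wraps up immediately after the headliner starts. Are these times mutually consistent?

The intermission ends at 12:20 PM.
The headliner ends at 12:20 PM + 59 min = 1:19 PM.
The encore starts at 1:19 PM − 184 min = 10:15 AM.
The intermission starts at 10:15 AM + 75 min = 11:30 AM.
But the intermission is also said to start at 12:10 PM — a 40-minute conflict.

No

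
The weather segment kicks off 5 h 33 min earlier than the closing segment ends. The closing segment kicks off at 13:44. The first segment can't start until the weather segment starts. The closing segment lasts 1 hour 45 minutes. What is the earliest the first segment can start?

09:56

The closing segment ends at 13:44 + 105 min = 15:29.
The weather segment starts at 15:29 − 333 min = 09:56.
The first segment is bounded by the weather segment, so the earliest it can start is 09:56.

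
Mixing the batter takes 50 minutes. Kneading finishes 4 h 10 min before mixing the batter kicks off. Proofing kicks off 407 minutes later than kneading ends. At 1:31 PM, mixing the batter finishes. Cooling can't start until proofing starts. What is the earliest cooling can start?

Mixing the batter starts at 1:31 PM − 50 min = 12:41 PM.
Kneading ends at 12:41 PM − 250 min = 8:31 AM.
Proofing starts at 8:31 AM + 407 min = 3:18 PM.
Cooling is bounded by proofing, so the earliest it can start is 3:18 PM.

3:18 PM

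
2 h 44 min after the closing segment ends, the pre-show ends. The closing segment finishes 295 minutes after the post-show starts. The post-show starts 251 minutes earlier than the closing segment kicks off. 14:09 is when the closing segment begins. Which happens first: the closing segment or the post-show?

the post-show

The post-show starts at 14:09 − 251 min = 09:58.
The closing segment starts at 14:09 and the post-show starts at 09:58, so the post-show is first.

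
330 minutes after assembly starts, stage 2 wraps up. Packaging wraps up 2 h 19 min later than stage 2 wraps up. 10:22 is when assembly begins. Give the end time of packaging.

18:11

Stage 2 ends at 10:22 + 330 min = 15:52.
Packaging ends at 15:52 + 139 min = 18:11.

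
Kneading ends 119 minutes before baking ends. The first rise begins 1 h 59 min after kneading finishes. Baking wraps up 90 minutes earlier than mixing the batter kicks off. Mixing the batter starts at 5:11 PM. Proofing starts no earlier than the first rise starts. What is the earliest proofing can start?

Baking ends at 5:11 PM − 90 min = 3:41 PM.
Kneading ends at 3:41 PM − 119 min = 1:42 PM.
The first rise starts at 1:42 PM + 119 min = 3:41 PM.
Proofing is bounded by the first rise, so the earliest it can start is 3:41 PM.

3:41 PM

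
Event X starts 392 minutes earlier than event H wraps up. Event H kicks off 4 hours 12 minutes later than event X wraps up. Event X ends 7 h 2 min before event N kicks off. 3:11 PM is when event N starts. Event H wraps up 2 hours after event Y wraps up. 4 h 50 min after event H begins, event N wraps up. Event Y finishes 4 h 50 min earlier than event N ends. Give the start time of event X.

Event X ends at 3:11 PM − 422 min = 8:09 AM.
Event H starts at 8:09 AM + 252 min = 12:21 PM.
Event N ends at 12:21 PM + 290 min = 5:11 PM.
Event Y ends at 5:11 PM − 290 min = 12:21 PM.
Event H ends at 12:21 PM + 120 min = 2:21 PM.
Event X starts at 2:21 PM − 392 min = 7:49 AM.

7:49 AM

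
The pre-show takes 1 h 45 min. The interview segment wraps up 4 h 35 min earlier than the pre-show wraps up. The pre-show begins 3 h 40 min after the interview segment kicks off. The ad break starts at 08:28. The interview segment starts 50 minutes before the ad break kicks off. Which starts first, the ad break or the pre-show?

the ad break

The interview segment starts at 08:28 − 50 min = 07:38.
The pre-show starts at 07:38 + 220 min = 11:18.
The ad break starts at 08:28 and the pre-show starts at 11:18, so the ad break is first.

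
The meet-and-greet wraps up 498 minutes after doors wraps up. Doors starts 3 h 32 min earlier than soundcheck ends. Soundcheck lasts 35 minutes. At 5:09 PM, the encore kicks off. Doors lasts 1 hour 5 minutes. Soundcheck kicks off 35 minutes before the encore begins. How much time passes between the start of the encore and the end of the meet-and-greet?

Soundcheck starts at 5:09 PM − 35 min = 4:34 PM.
Soundcheck ends at 4:34 PM + 35 min = 5:09 PM.
Doors starts at 5:09 PM − 212 min = 1:37 PM.
Doors ends at 1:37 PM + 65 min = 2:42 PM.
The meet-and-greet ends at 2:42 PM + 498 min = 11:00 PM.
From 5:09 PM to 11:00 PM is 351 minutes.

351 minutes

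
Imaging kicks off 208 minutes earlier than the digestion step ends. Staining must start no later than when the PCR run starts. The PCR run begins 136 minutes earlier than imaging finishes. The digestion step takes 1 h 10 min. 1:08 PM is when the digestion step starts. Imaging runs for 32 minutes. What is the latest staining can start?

9:06 AM

The digestion step ends at 1:08 PM + 70 min = 2:18 PM.
Imaging starts at 2:18 PM − 208 min = 10:50 AM.
Imaging ends at 10:50 AM + 32 min = 11:22 AM.
The PCR run starts at 11:22 AM − 136 min = 9:06 AM.
Staining is bounded by the PCR run, so the latest it can start is 9:06 AM.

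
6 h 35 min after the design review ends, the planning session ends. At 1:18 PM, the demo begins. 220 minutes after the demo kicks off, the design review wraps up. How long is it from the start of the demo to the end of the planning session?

The design review ends at 1:18 PM + 220 min = 4:58 PM.
The planning session ends at 4:58 PM + 395 min = 11:33 PM.
From 1:18 PM to 11:33 PM is 10 h 15 min.

10 h 15 min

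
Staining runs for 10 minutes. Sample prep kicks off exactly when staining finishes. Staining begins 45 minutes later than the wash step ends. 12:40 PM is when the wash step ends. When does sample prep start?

Staining starts at 12:40 PM + 45 min = 1:25 PM.
Staining ends at 1:25 PM + 10 min = 1:35 PM.
So sample prep starts at 1:35 PM.

1:35 PM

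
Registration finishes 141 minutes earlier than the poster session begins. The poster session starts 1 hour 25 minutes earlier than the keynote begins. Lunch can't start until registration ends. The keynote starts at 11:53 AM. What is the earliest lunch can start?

8:07 AM

The poster session starts at 11:53 AM − 85 min = 10:28 AM.
Registration ends at 10:28 AM − 141 min = 8:07 AM.
Lunch is bounded by registration, so the earliest it can start is 8:07 AM.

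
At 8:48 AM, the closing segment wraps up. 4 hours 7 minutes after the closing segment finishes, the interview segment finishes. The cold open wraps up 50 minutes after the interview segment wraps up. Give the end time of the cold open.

The interview segment ends at 8:48 AM + 247 min = 12:55 PM.
The cold open ends at 12:55 PM + 50 min = 1:45 PM.

1:45 PM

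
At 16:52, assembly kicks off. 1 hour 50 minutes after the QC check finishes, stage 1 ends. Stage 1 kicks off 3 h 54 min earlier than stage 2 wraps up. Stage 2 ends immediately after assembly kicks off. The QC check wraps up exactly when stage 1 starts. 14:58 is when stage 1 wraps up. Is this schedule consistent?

Stage 2 ends at 16:52.
Stage 1 starts at 16:52 − 234 min = 12:58.
So the QC check ends at 12:58.
Stage 1 ends at 12:58 + 110 min = 14:48.
But stage 1 is also said to end at 14:58 — a 10-minute conflict.

No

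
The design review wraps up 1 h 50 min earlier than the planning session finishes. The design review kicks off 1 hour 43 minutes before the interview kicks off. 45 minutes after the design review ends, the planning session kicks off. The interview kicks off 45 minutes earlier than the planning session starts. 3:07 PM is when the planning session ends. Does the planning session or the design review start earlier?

The design review ends at 3:07 PM − 110 min = 1:17 PM.
The planning session starts at 1:17 PM + 45 min = 2:02 PM.
The interview starts at 2:02 PM − 45 min = 1:17 PM.
The design review starts at 1:17 PM − 103 min = 11:34 AM.
The planning session starts at 2:02 PM and the design review starts at 11:34 AM, so the design review is first.

the design review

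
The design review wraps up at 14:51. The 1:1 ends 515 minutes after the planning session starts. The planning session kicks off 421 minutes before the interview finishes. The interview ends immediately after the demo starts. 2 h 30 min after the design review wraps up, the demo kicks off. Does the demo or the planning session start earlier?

The demo starts at 14:51 + 150 min = 17:21.
So the interview ends at 17:21.
The planning session starts at 17:21 − 421 min = 10:20.
The demo starts at 17:21 and the planning session starts at 10:20, so the planning session is first.

the planning session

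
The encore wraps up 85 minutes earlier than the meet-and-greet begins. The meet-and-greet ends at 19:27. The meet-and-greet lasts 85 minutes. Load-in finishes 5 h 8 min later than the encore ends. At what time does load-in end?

21:45

The meet-and-greet starts at 19:27 − 85 min = 18:02.
The encore ends at 18:02 − 85 min = 16:37.
Load-in ends at 16:37 + 308 min = 21:45.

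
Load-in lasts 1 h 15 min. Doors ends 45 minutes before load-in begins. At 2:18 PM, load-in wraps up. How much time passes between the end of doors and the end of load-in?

120 minutes

Load-in starts at 2:18 PM − 75 min = 1:03 PM.
Doors ends at 1:03 PM − 45 min = 12:18 PM.
From 12:18 PM to 2:18 PM is 120 minutes.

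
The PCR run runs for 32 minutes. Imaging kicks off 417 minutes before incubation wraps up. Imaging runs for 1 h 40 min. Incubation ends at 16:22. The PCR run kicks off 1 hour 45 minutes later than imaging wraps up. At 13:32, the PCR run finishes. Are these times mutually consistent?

Imaging starts at 16:22 − 417 min = 09:25.
Imaging ends at 09:25 + 100 min = 11:05.
The PCR run starts at 11:05 + 105 min = 12:50.
The PCR run ends at 12:50 + 32 min = 13:22.
But the PCR run is also said to end at 13:32 — a 10-minute conflict.

No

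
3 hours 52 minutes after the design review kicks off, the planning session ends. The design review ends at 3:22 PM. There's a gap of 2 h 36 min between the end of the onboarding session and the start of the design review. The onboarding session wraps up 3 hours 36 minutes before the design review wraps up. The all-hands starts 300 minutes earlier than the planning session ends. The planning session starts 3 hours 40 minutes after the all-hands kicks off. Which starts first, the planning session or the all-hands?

The onboarding session ends at 3:22 PM − 216 min = 11:46 AM.
The design review starts at 11:46 AM + 156 min = 2:22 PM.
The planning session ends at 2:22 PM + 232 min = 6:14 PM.
The all-hands starts at 6:14 PM − 300 min = 1:14 PM.
The planning session starts at 1:14 PM + 220 min = 4:54 PM.
The planning session starts at 4:54 PM and the all-hands starts at 1:14 PM, so the all-hands is first.

the all-hands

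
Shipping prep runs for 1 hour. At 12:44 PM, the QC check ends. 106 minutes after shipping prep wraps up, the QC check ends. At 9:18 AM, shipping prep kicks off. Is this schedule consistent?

No

Shipping prep ends at 9:18 AM + 60 min = 10:18 AM.
The QC check ends at 10:18 AM + 106 min = 12:04 PM.
But the QC check is also said to end at 12:44 PM — a 40-minute conflict.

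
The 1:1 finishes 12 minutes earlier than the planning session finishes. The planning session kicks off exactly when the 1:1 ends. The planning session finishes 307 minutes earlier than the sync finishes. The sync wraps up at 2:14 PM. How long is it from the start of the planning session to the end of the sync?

319 minutes

The planning session ends at 2:14 PM − 307 min = 9:07 AM.
The 1:1 ends at 9:07 AM − 12 min = 8:55 AM.
So the planning session starts at 8:55 AM.
From 8:55 AM to 2:14 PM is 319 minutes.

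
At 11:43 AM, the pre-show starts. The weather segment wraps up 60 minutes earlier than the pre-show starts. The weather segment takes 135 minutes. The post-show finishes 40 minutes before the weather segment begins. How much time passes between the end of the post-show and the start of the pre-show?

The weather segment ends at 11:43 AM − 60 min = 10:43 AM.
The weather segment starts at 10:43 AM − 135 min = 8:28 AM.
The post-show ends at 8:28 AM − 40 min = 7:48 AM.
From 7:48 AM to 11:43 AM is 235 minutes.

235 minutes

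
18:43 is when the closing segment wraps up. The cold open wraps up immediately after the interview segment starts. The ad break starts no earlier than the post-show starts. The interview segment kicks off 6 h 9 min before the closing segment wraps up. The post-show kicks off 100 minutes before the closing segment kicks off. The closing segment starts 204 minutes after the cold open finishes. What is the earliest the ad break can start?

The interview segment starts at 18:43 − 369 min = 12:34.
So the cold open ends at 12:34.
The closing segment starts at 12:34 + 204 min = 15:58.
The post-show starts at 15:58 − 100 min = 14:18.
The ad break is bounded by the post-show, so the earliest it can start is 14:18.

14:18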